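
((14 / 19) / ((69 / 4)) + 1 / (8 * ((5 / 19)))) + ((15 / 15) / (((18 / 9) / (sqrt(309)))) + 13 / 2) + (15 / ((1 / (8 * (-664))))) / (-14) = sqrt(309) / 2 + 2091785663 / 367080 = 5707.24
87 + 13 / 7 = 622 / 7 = 88.86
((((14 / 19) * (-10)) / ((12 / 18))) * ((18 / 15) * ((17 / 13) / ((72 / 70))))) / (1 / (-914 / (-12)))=-1903405 / 1482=-1284.35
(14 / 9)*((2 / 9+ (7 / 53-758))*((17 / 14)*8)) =-49149992 / 4293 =-11448.87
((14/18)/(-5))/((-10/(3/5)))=7/750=0.01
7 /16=0.44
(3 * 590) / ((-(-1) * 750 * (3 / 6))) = 118 / 25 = 4.72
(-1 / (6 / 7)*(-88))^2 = 94864 / 9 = 10540.44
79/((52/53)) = 4187/52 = 80.52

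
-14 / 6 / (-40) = 7 / 120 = 0.06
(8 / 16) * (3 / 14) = 3 / 28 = 0.11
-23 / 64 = -0.36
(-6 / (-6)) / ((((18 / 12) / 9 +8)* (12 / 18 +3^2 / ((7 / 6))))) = 9 / 616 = 0.01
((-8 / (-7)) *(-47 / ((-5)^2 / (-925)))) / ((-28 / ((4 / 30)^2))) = -13912 / 11025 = -1.26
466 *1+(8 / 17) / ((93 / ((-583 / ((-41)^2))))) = 1238465362 / 2657661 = 466.00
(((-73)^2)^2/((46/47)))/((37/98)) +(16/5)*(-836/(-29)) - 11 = 9483176633966/123395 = 76852195.26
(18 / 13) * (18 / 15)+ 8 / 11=1708 / 715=2.39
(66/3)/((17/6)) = 132/17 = 7.76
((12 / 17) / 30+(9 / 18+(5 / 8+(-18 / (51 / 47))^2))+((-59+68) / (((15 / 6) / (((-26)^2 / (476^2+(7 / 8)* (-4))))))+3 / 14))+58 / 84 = 277.23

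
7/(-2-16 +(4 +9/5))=-35/61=-0.57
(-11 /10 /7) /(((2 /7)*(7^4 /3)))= -33 /48020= -0.00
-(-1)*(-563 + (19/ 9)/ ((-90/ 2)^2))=-10260656/ 18225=-563.00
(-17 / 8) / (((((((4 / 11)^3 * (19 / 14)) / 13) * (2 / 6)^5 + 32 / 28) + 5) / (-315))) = 31522103613 / 289279448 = 108.97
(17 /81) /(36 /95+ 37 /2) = 190 /17091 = 0.01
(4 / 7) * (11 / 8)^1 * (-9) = -99 / 14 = -7.07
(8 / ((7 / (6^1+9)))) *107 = 12840 / 7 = 1834.29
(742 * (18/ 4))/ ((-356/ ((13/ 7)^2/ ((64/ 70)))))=-403065/ 11392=-35.38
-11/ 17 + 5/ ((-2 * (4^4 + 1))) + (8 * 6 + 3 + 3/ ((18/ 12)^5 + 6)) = 64064971/ 1267010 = 50.56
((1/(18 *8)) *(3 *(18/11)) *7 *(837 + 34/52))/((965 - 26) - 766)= 457359/395824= 1.16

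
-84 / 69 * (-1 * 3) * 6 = 504 / 23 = 21.91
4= 4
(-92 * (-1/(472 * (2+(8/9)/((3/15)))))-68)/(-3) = 465185/20532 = 22.66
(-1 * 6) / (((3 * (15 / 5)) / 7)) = -14 / 3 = -4.67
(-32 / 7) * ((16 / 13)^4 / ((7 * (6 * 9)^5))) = -65536 / 20081137508523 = -0.00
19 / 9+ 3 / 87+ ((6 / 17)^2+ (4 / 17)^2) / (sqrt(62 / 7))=26*sqrt(434) / 8959+ 560 / 261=2.21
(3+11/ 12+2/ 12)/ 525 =7/ 900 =0.01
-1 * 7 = -7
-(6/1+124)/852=-65/426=-0.15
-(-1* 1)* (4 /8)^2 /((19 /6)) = 3 /38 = 0.08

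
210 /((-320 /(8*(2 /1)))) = -21 /2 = -10.50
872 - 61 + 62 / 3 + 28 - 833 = 80 / 3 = 26.67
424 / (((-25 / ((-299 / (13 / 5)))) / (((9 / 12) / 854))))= 3657 / 2135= 1.71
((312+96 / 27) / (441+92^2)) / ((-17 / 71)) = -40328 / 272493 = -0.15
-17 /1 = -17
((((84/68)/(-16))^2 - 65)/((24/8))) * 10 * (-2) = 24042595/55488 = 433.29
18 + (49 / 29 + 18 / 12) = 1229 / 58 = 21.19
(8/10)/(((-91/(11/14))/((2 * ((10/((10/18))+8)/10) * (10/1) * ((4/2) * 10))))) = -352/49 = -7.18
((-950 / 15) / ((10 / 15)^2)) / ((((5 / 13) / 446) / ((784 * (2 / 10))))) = -25910102.40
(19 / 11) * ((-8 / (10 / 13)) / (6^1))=-494 / 165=-2.99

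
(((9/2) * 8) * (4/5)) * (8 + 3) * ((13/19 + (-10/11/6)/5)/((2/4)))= 7872/19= 414.32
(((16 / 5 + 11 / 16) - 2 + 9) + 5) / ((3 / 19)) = 24149 / 240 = 100.62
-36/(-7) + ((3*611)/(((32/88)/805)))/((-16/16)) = -113618361/28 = -4057798.61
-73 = -73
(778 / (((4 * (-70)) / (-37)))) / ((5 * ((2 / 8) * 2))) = 14393 / 350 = 41.12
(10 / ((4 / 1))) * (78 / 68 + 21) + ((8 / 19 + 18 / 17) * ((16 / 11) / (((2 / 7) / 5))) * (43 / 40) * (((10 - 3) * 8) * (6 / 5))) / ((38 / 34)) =3362078619 / 1350140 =2490.17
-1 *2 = -2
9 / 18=1 / 2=0.50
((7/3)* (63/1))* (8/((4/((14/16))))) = 1029/4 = 257.25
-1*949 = -949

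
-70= -70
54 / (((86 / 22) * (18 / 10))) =330 / 43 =7.67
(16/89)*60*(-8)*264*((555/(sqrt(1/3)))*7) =-7876915200*sqrt(3)/89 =-153294576.78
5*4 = 20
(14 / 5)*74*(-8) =-8288 / 5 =-1657.60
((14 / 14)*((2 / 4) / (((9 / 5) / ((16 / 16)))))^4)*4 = 625 / 26244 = 0.02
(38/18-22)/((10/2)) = -179/45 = -3.98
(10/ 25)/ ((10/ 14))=14/ 25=0.56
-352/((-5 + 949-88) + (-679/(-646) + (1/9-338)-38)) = -2046528/2797477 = -0.73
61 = 61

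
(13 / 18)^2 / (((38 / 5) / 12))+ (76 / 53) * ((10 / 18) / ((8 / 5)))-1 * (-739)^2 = -14848447939 / 27189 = -546119.68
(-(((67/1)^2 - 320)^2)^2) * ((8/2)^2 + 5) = -6343761914169141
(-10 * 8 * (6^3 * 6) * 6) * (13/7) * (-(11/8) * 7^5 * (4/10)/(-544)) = -333729396/17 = -19631140.94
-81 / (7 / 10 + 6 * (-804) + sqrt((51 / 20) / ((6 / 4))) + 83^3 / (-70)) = 19845 * sqrt(170) / 413520545197 + 2578200030 / 413520545197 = 0.01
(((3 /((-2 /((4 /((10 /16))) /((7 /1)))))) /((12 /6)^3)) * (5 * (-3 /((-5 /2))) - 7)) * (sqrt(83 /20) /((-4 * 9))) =-sqrt(415) /2100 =-0.01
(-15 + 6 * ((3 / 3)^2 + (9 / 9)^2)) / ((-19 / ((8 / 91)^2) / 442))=6528 / 12103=0.54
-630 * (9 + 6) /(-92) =4725 /46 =102.72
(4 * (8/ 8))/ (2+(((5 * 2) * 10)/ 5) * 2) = 2/ 21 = 0.10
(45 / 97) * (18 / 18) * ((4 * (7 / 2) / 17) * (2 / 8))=0.10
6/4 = 3/2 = 1.50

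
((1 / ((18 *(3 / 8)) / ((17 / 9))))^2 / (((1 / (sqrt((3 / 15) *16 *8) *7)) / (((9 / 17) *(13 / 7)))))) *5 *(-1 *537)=-5063552 *sqrt(10) / 2187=-7321.61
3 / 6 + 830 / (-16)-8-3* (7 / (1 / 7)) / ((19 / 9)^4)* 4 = -92765419 / 1042568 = -88.98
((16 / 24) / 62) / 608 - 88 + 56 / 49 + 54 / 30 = -168331453 / 1979040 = -85.06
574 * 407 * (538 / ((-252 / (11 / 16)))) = -49376833 / 144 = -342894.67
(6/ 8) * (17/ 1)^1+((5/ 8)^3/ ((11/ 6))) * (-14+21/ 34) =1050111/ 95744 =10.97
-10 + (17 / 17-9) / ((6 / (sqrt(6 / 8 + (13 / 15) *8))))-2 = -12-2 *sqrt(6915) / 45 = -15.70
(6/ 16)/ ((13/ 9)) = 27/ 104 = 0.26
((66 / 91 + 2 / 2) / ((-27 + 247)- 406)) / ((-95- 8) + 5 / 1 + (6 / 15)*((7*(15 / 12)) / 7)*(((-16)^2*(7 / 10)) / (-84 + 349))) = 208025 / 2190258252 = 0.00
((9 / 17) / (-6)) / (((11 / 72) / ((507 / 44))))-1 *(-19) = 25394 / 2057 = 12.35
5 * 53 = 265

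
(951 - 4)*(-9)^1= -8523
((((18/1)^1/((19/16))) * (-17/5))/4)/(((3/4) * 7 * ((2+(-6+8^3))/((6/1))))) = -2448/84455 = -0.03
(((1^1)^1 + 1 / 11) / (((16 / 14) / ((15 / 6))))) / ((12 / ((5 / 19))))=175 / 3344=0.05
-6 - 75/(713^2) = -3050289/508369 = -6.00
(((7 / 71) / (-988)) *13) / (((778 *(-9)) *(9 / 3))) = 7 / 113348376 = 0.00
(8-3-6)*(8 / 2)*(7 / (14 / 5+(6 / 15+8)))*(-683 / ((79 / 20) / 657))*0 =0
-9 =-9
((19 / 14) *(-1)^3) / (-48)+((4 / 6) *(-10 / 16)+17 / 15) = 2503 / 3360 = 0.74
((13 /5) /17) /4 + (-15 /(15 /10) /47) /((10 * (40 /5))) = 1137 /31960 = 0.04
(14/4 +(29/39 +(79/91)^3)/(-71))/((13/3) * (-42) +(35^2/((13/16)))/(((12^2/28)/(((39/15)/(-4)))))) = -3351762123/358794745946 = -0.01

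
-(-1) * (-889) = -889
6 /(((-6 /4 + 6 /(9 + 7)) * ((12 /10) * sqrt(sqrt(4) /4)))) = -40 * sqrt(2) /9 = -6.29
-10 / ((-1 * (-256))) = -5 / 128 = -0.04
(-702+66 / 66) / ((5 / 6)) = -4206 / 5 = -841.20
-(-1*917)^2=-840889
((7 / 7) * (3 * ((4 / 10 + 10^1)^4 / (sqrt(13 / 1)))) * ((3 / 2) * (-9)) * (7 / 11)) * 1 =-159449472 * sqrt(13) / 6875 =-83622.29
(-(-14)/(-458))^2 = 0.00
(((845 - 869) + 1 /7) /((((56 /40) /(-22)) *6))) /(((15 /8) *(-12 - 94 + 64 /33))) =-80828 /252399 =-0.32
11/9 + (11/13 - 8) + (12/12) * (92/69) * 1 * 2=-382/117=-3.26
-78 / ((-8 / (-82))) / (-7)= 114.21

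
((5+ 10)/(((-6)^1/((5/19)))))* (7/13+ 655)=-106525/247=-431.28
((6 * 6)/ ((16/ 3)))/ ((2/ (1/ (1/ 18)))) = 243/ 4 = 60.75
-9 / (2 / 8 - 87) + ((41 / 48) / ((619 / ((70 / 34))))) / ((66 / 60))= 102500317 / 963990984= 0.11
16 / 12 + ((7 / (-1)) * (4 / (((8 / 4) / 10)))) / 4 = -101 / 3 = -33.67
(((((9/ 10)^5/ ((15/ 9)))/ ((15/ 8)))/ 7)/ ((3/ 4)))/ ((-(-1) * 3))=6561/ 546875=0.01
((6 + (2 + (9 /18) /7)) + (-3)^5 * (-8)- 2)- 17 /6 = 1947.24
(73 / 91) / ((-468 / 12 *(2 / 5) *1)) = -365 / 7098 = -0.05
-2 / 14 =-1 / 7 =-0.14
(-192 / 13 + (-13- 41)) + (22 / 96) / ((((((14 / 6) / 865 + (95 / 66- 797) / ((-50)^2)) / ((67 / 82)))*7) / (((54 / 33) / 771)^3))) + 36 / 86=-6147141779950921342146 / 89935412870388868783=-68.35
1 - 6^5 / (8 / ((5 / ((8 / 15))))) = -18223 / 2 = -9111.50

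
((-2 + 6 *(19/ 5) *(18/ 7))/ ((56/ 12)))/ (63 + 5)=2973/ 16660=0.18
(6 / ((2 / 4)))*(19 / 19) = 12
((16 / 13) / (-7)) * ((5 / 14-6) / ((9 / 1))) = 632 / 5733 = 0.11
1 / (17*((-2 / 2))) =-1 / 17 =-0.06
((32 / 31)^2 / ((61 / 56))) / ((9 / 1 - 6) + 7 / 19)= 17024 / 58621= 0.29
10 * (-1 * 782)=-7820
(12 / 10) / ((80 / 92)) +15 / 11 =1509 / 550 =2.74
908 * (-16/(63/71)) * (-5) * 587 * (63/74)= 1513708640/37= 40911044.32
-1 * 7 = -7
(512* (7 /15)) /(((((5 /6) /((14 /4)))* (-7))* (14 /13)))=-3328 /25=-133.12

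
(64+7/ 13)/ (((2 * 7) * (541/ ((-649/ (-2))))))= 544511/ 196924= 2.77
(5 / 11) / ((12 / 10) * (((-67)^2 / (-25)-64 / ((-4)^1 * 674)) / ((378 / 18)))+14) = 1474375 / 12133704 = 0.12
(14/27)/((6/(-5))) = -35/81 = -0.43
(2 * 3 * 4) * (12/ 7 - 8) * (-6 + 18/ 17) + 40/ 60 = 746.08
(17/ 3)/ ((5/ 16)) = 272/ 15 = 18.13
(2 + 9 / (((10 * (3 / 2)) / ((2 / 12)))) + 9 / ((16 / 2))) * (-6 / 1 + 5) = -129 / 40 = -3.22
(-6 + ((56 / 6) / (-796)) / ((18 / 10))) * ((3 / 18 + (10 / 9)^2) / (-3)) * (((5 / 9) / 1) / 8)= 36629855 / 188012016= 0.19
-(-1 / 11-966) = 10627 / 11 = 966.09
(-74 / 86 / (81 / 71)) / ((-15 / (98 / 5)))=257446 / 261225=0.99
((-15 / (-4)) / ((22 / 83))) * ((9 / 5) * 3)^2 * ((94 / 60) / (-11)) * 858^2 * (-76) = 82183814271 / 25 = 3287352570.84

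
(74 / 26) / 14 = 37 / 182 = 0.20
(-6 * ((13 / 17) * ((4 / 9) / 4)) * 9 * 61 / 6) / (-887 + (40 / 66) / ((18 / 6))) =78507 / 1492481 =0.05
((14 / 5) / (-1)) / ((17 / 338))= -4732 / 85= -55.67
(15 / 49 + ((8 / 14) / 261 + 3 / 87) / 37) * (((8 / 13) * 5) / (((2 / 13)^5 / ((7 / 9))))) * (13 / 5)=13489445983 / 608391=22172.33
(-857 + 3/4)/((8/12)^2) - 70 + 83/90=-1436861/720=-1995.64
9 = 9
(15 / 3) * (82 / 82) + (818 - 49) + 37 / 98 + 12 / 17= 1291289 / 1666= 775.08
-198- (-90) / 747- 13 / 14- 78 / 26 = -234501 / 1162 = -201.81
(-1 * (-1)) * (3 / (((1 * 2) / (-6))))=-9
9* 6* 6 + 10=334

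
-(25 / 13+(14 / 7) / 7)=-201 / 91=-2.21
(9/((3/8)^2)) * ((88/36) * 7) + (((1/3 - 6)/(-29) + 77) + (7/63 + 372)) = 403093/261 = 1544.42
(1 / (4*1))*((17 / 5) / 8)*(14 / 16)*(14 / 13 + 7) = 2499 / 3328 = 0.75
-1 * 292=-292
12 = 12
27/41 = 0.66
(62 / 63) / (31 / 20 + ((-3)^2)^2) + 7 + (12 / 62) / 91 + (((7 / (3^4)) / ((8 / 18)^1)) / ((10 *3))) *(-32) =329210309 / 48366045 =6.81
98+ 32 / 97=9538 / 97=98.33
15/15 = 1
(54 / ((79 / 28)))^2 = 2286144 / 6241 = 366.31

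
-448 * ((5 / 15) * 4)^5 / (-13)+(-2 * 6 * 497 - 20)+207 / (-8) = -148211545 / 25272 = -5864.65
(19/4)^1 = 19/4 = 4.75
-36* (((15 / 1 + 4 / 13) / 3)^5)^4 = -5153139370418716.09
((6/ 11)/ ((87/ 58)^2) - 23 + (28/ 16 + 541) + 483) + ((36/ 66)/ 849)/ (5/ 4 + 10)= 51092437/ 50940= 1002.99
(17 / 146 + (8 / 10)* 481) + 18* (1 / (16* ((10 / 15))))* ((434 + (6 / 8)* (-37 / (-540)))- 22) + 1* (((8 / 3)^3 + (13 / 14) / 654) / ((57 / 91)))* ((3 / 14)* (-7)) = 1081382272319 / 1044976896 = 1034.84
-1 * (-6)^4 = -1296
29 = 29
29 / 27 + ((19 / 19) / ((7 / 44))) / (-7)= 233 / 1323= 0.18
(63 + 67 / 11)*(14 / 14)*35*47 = 1250200 / 11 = 113654.55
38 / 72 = 0.53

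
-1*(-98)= 98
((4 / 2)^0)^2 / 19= 1 / 19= 0.05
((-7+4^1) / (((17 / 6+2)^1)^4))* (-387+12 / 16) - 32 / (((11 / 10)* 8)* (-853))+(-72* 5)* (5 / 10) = -1180436054480 / 6636417623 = -177.87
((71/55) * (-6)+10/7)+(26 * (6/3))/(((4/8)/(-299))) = -11974392/385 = -31102.32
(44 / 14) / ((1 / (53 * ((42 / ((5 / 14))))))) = 97944 / 5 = 19588.80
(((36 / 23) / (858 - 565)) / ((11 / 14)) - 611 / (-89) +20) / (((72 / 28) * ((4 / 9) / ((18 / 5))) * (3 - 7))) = -2233819917 / 105559696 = -21.16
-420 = -420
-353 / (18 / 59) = -20827 / 18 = -1157.06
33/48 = 11/16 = 0.69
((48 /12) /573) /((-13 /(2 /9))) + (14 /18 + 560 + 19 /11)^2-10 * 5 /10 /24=61601269442179 /194687064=316411.72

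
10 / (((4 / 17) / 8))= 340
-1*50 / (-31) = 50 / 31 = 1.61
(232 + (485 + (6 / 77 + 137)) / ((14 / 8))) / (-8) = -39581 / 539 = -73.43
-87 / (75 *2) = -29 / 50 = -0.58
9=9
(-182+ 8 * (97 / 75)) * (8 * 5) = -102992 / 15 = -6866.13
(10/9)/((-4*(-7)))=5/126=0.04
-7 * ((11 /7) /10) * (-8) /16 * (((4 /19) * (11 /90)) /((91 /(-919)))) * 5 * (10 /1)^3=-11119900 /15561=-714.60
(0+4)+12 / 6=6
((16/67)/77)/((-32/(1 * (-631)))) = 631/10318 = 0.06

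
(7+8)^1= 15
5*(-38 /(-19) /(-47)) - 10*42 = -19750 /47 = -420.21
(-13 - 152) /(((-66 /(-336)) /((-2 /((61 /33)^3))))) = 60374160 /226981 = 265.99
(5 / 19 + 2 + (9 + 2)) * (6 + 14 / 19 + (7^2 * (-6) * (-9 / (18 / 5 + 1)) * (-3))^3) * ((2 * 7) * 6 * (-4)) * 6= 603514856819414227968 / 4392287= 137403329249526.32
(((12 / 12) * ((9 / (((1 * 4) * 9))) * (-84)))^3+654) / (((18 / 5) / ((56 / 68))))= -100415 / 51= -1968.92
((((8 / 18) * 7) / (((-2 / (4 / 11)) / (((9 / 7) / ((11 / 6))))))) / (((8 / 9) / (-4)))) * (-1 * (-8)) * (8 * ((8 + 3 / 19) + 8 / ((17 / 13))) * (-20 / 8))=-159356160 / 39083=-4077.38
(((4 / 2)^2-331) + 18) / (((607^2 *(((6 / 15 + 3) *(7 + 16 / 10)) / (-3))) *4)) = 23175 / 1077344876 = 0.00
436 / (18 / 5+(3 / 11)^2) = 263780 / 2223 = 118.66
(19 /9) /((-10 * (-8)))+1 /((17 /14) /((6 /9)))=7043 /12240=0.58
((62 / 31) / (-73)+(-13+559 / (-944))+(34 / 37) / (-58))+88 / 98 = -12.74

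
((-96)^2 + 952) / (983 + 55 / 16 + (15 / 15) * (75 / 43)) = 6995584 / 679869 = 10.29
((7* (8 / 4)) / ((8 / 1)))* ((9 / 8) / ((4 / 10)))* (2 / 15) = 21 / 32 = 0.66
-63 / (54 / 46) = -53.67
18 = 18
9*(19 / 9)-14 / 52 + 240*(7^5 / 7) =14982727 / 26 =576258.73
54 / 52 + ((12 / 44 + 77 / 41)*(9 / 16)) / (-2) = 40671 / 93808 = 0.43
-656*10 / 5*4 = -5248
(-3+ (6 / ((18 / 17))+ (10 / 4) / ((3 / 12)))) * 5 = 190 / 3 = 63.33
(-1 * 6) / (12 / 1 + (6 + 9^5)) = -2 / 19689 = -0.00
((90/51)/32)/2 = 15/544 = 0.03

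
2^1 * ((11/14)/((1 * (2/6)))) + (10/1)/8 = 167/28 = 5.96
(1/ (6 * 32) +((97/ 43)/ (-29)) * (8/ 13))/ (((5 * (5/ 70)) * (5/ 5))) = -0.12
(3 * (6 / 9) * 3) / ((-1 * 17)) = -6 / 17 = -0.35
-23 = -23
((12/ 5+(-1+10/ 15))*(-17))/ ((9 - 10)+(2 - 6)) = 527/ 75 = 7.03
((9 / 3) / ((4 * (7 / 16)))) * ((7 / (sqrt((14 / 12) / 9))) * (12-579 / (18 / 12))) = -12465.24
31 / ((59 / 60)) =1860 / 59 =31.53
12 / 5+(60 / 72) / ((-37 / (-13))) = 2989 / 1110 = 2.69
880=880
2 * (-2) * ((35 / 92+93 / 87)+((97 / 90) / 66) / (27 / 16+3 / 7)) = -1368217603 / 234747315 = -5.83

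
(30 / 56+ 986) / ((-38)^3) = -27623 / 1536416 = -0.02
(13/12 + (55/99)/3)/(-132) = -137/14256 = -0.01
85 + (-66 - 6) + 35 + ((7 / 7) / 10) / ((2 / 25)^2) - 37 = 213 / 8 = 26.62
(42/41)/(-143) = -42/5863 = -0.01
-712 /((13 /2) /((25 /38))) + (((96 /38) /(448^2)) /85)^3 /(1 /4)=-1947296691836472524799649 /27021476566494871552000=-72.06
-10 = -10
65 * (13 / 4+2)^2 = 28665 / 16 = 1791.56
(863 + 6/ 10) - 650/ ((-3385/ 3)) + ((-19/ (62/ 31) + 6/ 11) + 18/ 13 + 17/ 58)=12028804547/ 14037595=856.90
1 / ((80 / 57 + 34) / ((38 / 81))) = 361 / 27243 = 0.01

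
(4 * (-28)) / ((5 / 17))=-1904 / 5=-380.80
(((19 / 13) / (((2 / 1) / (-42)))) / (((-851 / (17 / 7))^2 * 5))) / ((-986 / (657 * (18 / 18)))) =636633 / 19111664390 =0.00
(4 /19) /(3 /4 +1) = 0.12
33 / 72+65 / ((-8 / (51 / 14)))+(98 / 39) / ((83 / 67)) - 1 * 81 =-39195161 / 362544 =-108.11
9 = 9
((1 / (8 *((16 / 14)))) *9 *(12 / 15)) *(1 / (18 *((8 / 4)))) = 7 / 320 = 0.02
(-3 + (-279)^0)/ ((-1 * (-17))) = -2/ 17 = -0.12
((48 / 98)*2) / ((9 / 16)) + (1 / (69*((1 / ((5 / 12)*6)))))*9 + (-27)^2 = 4943479 / 6762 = 731.07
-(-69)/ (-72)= -23/ 24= -0.96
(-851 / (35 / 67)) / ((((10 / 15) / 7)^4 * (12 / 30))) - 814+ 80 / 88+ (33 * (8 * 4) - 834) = -17425344485 / 352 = -49503819.56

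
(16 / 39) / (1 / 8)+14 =674 / 39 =17.28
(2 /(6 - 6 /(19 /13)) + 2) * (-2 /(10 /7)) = -77 /18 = -4.28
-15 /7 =-2.14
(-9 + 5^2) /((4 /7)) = 28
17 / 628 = 0.03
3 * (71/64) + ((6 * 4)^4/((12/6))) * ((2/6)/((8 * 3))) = 147669/64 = 2307.33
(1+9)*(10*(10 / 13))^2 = 591.72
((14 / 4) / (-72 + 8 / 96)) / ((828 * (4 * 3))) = -7 / 1429128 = -0.00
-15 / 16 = -0.94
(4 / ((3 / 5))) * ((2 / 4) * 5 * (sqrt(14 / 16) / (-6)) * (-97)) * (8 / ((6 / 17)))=41225 * sqrt(14) / 27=5712.96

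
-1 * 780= -780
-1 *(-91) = 91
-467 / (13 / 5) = -2335 / 13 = -179.62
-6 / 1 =-6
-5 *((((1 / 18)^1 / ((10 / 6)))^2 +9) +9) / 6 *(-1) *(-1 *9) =-16201 / 120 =-135.01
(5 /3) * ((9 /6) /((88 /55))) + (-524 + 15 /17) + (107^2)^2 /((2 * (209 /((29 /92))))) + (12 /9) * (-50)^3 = -268064346565 /3922512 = -68339.97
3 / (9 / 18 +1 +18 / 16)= 8 / 7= 1.14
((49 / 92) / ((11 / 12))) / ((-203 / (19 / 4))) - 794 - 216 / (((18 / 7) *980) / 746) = -881275709 / 1027180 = -857.96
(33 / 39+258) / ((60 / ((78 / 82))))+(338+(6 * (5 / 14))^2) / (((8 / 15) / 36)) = 185865067 / 8036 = 23129.05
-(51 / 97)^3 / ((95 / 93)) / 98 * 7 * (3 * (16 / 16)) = -37009629 / 1213855090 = -0.03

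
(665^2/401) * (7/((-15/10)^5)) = -99058400/97443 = -1016.58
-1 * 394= -394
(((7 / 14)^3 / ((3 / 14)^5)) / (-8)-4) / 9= -18751 / 4374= -4.29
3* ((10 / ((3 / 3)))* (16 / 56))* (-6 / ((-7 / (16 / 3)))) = 1920 / 49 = 39.18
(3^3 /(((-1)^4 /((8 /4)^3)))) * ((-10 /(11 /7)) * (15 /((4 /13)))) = -737100 /11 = -67009.09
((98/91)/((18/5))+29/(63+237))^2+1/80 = 11578643/68445000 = 0.17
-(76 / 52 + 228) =-2983 / 13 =-229.46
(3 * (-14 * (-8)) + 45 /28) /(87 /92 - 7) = -217419 /3899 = -55.76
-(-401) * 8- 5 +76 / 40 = 3204.90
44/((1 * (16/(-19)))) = -209/4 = -52.25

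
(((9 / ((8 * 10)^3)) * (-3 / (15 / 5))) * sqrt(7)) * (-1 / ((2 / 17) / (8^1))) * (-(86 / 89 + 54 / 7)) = -25857 * sqrt(7) / 2492000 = -0.03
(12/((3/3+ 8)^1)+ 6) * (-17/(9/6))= -748/9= -83.11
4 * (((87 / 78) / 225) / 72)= 29 / 105300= 0.00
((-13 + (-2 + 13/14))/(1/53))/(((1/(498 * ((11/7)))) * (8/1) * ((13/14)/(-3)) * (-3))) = -78565.66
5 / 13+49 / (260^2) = 26049 / 67600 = 0.39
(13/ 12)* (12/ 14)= 13/ 14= 0.93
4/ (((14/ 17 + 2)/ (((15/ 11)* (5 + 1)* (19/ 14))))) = 15.73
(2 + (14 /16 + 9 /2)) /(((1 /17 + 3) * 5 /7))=7021 /2080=3.38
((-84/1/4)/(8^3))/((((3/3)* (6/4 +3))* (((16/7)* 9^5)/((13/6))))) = -637/4353564672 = -0.00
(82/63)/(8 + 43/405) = 0.16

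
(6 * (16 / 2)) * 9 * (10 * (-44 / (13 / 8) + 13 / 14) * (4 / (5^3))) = -8223552 / 2275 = -3614.75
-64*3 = -192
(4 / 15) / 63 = 4 / 945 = 0.00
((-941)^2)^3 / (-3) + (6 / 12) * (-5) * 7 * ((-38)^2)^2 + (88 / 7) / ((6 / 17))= -1619998177371488073 / 7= -231428311053069724.71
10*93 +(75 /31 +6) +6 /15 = 145517 /155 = 938.82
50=50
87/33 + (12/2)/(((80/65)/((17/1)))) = 7525/88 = 85.51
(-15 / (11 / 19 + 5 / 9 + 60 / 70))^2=56.72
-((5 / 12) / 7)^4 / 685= -125 / 6820837632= -0.00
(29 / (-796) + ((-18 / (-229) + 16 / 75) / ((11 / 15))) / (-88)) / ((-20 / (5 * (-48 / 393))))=-4516698 / 3611729605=-0.00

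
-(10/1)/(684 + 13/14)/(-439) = 0.00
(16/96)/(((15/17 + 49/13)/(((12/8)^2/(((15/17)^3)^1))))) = 1085773/9252000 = 0.12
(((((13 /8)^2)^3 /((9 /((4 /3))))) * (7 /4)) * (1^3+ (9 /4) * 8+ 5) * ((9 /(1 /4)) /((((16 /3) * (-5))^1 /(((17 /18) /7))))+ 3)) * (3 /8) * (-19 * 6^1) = -72358693719 /5242880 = -13801.33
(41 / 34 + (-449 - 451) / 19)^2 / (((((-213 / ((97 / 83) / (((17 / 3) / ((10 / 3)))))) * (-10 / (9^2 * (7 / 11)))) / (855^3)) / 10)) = 12830583441476233125 / 57904618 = 221581350238.36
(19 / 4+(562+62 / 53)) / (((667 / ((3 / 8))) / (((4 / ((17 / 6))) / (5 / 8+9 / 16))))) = 4334364 / 11418373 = 0.38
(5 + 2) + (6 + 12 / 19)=259 / 19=13.63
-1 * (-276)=276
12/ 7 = 1.71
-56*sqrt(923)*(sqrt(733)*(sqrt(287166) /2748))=-14*sqrt(194284741794) /687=-8982.36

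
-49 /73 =-0.67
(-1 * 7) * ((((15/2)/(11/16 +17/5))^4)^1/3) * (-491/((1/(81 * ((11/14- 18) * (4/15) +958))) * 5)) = 28312144128000000/141158161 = 200570366.80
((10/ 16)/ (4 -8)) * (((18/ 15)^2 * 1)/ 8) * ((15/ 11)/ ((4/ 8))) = -27/ 352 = -0.08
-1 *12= -12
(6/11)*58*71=24708/11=2246.18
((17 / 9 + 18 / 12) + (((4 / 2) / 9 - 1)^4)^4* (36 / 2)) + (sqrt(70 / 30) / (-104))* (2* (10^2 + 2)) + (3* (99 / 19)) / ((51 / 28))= 1635138824368755131 / 133005671333143254 - 17* sqrt(21) / 26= 9.30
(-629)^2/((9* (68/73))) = 1698929/36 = 47192.47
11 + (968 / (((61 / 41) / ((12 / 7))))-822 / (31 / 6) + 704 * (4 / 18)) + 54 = 140303089 / 119133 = 1177.70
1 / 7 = 0.14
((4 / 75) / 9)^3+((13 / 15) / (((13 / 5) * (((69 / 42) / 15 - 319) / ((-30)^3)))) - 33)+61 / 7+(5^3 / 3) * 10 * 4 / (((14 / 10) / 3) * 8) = 64928522799610591 / 144168441046875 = 450.37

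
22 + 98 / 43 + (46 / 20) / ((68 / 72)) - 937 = -3327094 / 3655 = -910.29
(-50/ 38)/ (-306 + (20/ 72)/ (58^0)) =450/ 104557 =0.00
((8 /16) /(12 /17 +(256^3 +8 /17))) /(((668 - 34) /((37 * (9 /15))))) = 1887 /1808248467280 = 0.00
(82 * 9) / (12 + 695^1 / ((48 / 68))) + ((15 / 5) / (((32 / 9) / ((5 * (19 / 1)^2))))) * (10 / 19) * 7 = 1073760921 / 191344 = 5611.68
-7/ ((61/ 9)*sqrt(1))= -63/ 61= -1.03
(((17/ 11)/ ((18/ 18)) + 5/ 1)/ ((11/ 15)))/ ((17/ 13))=6.83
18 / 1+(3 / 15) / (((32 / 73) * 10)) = 18.05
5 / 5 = 1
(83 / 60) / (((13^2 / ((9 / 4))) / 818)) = 15.07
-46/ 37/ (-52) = 23/ 962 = 0.02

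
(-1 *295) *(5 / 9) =-1475 / 9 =-163.89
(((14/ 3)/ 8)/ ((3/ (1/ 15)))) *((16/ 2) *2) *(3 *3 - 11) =-0.41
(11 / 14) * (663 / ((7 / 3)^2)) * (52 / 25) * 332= 566578584 / 8575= 66073.30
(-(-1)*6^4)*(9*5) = 58320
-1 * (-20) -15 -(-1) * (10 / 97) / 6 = 5.02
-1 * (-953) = 953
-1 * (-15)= 15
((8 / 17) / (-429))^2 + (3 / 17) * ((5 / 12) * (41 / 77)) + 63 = 93881674963 / 1489259772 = 63.04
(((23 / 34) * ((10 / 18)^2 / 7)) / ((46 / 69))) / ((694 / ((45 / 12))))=2875 / 11892384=0.00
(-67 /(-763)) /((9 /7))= 67 /981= 0.07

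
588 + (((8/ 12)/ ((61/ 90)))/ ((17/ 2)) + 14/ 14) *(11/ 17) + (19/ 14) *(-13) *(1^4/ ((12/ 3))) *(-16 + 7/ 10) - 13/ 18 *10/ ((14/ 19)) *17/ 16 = 114757387747/ 177700320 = 645.79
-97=-97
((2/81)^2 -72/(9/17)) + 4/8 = -1778023/13122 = -135.50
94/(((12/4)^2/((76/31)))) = 7144/279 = 25.61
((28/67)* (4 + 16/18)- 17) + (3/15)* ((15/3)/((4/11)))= -29443/2412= -12.21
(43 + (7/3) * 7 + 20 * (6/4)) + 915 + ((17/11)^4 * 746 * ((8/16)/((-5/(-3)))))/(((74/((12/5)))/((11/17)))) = 1031.13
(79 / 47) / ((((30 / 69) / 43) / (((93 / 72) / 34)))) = 2422061 / 383520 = 6.32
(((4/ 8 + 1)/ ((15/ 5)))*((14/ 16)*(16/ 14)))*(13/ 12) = 13/ 24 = 0.54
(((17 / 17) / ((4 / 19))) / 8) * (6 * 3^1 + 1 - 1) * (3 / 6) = 171 / 32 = 5.34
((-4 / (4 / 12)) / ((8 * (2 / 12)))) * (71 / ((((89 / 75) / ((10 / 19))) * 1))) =-479250 / 1691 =-283.41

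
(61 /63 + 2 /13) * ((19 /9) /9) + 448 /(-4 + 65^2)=1641631 /4444713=0.37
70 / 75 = 0.93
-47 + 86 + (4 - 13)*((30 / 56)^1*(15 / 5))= 687 / 28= 24.54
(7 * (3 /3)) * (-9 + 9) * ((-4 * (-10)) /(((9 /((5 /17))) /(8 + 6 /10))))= 0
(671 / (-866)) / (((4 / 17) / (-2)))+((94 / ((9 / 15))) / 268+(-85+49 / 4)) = -11415143 / 174066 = -65.58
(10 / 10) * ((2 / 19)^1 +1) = 21 / 19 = 1.11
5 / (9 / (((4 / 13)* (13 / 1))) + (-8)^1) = -20 / 23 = -0.87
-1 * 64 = -64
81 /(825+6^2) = 0.09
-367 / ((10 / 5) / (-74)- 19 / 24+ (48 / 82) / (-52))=173702568 / 392819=442.19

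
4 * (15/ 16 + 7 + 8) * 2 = 255/ 2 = 127.50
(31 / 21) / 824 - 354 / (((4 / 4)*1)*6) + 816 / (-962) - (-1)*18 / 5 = -56.25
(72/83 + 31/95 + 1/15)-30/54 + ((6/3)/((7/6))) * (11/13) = 13919473/6457815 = 2.16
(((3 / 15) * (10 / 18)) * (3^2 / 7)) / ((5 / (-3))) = -3 / 35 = -0.09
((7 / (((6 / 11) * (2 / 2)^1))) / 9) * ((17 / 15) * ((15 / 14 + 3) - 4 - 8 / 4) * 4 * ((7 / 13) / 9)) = -1309 / 1755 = -0.75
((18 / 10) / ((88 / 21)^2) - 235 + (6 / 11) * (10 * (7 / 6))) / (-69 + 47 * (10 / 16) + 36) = 63.04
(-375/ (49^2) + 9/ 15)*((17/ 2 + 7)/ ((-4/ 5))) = -20646/ 2401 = -8.60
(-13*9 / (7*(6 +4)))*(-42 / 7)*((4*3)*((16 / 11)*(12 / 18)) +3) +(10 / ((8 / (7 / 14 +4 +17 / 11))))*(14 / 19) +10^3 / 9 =47423 / 180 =263.46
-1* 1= -1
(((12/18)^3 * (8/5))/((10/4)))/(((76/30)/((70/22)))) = 448/1881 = 0.24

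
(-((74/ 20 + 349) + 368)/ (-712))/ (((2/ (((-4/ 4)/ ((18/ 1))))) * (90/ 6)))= -7207/ 3844800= -0.00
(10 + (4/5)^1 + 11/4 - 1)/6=2.09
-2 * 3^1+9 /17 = -93 /17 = -5.47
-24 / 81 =-8 / 27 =-0.30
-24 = -24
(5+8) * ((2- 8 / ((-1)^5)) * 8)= 1040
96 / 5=19.20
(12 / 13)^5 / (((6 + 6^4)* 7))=0.00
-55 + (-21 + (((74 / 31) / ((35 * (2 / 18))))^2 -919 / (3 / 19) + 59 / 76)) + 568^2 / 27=14624094225637 / 2415665700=6053.86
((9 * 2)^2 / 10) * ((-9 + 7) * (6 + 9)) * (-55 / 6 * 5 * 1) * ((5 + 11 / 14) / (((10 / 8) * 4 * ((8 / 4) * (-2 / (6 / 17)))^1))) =-1082565 / 238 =-4548.59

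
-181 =-181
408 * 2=816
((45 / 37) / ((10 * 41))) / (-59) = -9 / 179006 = -0.00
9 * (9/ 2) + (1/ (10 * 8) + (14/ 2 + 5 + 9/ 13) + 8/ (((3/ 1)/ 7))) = 224239/ 3120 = 71.87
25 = 25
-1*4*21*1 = -84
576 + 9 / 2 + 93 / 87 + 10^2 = 39531 / 58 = 681.57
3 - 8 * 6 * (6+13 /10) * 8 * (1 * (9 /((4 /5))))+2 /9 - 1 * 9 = -283876 /9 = -31541.78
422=422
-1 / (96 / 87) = -29 / 32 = -0.91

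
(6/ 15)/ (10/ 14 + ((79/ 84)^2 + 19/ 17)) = 0.15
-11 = -11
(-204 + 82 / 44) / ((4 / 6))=-13341 / 44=-303.20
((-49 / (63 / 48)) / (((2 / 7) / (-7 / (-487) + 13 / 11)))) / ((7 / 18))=-2153088 / 5357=-401.92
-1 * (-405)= 405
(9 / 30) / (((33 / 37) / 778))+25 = 15768 / 55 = 286.69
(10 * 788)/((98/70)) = 39400/7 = 5628.57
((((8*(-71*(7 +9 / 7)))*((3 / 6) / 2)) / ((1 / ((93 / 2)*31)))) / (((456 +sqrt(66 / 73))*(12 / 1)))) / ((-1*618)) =2744455513 / 5472123951 - 1978699*sqrt(4818) / 131330974824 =0.50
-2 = -2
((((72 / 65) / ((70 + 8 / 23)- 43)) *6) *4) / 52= 9936 / 531505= 0.02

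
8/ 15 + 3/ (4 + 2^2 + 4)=47/ 60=0.78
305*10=3050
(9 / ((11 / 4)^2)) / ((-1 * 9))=-16 / 121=-0.13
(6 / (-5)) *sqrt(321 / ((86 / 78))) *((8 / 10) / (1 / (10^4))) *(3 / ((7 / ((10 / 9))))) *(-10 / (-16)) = -60000 *sqrt(59813) / 301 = -48750.89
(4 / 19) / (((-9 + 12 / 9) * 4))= -3 / 437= -0.01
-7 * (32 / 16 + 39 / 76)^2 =-255367 / 5776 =-44.21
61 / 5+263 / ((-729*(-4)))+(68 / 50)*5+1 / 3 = 56639 / 2916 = 19.42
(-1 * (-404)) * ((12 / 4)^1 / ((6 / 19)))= 3838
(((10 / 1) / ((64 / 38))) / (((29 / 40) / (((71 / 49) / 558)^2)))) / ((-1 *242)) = -2394475 / 10493102554704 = -0.00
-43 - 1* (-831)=788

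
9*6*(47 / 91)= 2538 / 91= 27.89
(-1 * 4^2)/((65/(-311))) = 4976/65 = 76.55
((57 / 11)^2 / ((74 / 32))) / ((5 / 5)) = 51984 / 4477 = 11.61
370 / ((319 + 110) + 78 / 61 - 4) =22570 / 26003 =0.87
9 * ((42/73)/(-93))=-0.06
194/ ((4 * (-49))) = -97/ 98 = -0.99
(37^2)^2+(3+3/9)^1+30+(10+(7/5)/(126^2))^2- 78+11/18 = 1874216.95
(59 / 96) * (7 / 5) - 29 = -13507 / 480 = -28.14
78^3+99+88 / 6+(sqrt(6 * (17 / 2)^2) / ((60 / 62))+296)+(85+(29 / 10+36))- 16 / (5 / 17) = 527 * sqrt(6) / 60+2850187 / 6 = 475052.68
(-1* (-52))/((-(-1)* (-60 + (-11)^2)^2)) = 52/3721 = 0.01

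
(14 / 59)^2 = 196 / 3481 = 0.06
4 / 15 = 0.27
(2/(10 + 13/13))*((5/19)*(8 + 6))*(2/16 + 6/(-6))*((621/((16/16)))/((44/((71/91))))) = -1543185/239096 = -6.45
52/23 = 2.26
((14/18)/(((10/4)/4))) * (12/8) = 28/15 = 1.87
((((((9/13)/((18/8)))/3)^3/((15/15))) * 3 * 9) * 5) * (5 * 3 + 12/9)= 2.38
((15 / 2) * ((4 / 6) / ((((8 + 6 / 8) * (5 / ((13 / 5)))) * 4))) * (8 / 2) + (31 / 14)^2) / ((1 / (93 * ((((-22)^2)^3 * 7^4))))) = 3291331225558992 / 25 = 131653249022359.68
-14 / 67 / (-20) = 7 / 670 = 0.01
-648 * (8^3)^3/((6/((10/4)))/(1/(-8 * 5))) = 905969664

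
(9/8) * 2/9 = 1/4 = 0.25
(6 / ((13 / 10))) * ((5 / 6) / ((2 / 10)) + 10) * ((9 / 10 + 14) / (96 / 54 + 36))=1341 / 52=25.79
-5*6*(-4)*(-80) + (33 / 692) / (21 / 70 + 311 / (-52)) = -2453003745 / 255521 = -9600.01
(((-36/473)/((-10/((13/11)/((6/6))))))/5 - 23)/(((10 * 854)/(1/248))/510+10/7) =-1067962287/192908249050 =-0.01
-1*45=-45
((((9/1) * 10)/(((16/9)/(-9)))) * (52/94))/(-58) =47385/10904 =4.35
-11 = -11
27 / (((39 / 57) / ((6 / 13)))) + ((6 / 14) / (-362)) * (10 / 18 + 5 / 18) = 18.21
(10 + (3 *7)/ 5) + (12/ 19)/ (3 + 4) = 9503/ 665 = 14.29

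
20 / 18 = 10 / 9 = 1.11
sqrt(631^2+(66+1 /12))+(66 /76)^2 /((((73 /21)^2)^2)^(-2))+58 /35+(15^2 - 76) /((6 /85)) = 35*sqrt(11703) /6+552006256253358899 /30342338287380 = 18823.66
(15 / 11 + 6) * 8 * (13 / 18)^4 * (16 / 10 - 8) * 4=-1827904 / 4455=-410.30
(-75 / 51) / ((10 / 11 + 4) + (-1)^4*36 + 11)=-275 / 9707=-0.03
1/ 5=0.20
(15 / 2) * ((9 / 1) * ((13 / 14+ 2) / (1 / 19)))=105165 / 28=3755.89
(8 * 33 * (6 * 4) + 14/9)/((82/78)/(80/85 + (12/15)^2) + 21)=166094656/567793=292.53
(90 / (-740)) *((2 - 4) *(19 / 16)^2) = 3249 / 9472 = 0.34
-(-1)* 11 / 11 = 1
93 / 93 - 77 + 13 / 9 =-74.56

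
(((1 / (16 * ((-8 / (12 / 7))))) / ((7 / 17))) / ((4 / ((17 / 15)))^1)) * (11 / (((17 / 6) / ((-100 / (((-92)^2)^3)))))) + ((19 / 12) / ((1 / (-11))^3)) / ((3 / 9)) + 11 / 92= -3005429040091165963 / 475382321053696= -6322.13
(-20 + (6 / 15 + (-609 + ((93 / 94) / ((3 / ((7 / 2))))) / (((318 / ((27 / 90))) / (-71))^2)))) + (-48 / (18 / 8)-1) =-412499941349 / 633710400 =-650.93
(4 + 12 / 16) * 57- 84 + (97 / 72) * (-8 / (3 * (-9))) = 181909 / 972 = 187.15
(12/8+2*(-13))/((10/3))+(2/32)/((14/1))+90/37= -203599/41440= -4.91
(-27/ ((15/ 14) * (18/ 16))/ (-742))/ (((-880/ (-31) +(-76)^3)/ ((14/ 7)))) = -31/ 225372165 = -0.00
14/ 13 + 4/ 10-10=-554/ 65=-8.52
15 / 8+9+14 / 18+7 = 1343 / 72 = 18.65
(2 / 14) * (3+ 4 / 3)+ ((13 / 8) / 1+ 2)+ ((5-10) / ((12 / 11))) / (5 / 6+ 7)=28891 / 7896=3.66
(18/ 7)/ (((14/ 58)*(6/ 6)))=522/ 49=10.65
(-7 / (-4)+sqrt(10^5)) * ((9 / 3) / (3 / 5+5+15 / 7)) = 735 / 1084+10500 * sqrt(10) / 271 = 123.20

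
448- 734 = -286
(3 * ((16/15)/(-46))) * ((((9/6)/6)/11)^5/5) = -1/11853353600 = -0.00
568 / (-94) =-284 / 47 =-6.04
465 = 465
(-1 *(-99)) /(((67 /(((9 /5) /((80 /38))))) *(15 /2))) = 5643 /33500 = 0.17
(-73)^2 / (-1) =-5329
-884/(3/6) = -1768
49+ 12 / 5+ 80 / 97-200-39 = -90586 / 485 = -186.78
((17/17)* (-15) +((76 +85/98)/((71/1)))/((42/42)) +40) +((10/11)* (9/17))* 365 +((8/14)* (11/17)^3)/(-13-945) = 36339163376343/180118941926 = 201.75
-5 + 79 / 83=-336 / 83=-4.05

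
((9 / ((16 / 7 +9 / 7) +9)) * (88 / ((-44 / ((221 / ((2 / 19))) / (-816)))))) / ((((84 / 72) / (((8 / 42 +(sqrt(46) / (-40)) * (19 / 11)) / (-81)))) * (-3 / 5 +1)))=-1235 / 66528 +4693 * sqrt(46) / 1115136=0.01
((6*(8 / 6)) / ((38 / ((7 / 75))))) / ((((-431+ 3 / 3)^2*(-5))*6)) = -7 / 1976118750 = -0.00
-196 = -196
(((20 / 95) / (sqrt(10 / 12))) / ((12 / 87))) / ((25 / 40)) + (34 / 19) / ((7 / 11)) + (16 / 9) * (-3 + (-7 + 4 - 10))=-30682 / 1197 + 232 * sqrt(30) / 475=-22.96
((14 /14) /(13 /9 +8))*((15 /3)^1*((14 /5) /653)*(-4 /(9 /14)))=-0.01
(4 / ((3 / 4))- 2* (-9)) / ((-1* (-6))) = 3.89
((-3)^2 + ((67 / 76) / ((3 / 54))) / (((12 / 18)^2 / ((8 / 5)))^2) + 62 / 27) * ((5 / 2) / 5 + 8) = 47300749 / 25650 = 1844.08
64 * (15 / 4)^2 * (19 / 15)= 1140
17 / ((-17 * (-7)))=1 / 7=0.14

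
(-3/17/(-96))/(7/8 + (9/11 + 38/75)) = 0.00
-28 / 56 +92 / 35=149 / 70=2.13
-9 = -9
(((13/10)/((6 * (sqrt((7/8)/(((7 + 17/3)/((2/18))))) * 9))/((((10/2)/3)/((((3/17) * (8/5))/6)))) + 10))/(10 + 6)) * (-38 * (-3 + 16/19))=140706875/211154624 - 94095 * sqrt(399)/211154624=0.66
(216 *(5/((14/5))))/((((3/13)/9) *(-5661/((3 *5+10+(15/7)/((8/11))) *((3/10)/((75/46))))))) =-842283/61642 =-13.66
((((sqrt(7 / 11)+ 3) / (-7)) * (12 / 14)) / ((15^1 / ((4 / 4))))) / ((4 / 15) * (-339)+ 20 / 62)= 31 * sqrt(77) / 3762759+ 31 / 114023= 0.00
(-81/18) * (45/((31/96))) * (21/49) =-58320/217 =-268.76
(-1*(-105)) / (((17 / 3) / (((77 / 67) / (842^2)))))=24255 / 807509996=0.00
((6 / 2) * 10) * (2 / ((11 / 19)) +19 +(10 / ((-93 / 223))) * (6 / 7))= 136170 / 2387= 57.05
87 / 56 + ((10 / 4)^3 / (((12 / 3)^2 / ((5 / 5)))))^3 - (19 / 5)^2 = -4387543029 / 367001600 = -11.96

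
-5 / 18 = -0.28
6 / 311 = 0.02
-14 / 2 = -7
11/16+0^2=11/16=0.69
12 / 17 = 0.71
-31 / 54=-0.57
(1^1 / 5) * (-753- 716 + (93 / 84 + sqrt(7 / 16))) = -41101 / 140 + sqrt(7) / 20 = -293.45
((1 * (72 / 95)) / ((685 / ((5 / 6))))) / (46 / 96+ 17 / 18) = 1728 / 2668075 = 0.00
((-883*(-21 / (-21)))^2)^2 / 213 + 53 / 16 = 9726638998825 / 3408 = 2854060739.09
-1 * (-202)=202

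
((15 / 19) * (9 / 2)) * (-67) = -9045 / 38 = -238.03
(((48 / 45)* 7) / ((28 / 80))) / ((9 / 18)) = 128 / 3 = 42.67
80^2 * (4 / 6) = 12800 / 3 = 4266.67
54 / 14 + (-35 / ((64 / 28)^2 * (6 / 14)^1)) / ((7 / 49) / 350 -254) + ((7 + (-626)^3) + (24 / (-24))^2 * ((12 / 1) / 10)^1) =-2051735391941475833 / 8363698560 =-245314363.88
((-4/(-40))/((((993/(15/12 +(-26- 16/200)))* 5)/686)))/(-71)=851669/176257500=0.00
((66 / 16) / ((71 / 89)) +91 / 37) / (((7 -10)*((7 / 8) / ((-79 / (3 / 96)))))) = 405382496 / 55167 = 7348.28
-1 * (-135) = 135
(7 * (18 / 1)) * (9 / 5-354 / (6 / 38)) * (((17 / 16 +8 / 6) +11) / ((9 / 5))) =-50415701 / 24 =-2100654.21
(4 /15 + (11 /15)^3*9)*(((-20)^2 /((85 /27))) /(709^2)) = 206064 /213639425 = 0.00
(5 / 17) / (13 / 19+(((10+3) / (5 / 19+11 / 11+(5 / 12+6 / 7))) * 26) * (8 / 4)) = 384655 / 349378237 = 0.00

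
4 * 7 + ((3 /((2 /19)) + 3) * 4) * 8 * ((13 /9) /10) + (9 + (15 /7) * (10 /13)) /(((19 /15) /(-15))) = 21613 /455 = 47.50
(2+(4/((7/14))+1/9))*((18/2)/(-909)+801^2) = 5896954700/909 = 6487298.90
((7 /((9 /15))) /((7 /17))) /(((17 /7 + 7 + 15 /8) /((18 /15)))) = 1904 /633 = 3.01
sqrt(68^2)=68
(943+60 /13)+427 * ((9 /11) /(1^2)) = 185468 /143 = 1296.98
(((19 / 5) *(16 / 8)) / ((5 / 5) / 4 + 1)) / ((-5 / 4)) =-608 / 125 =-4.86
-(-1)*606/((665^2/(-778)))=-471468/442225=-1.07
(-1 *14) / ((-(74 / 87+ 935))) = 1218 / 81419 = 0.01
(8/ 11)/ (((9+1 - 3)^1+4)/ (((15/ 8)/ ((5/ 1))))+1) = 24/ 1001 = 0.02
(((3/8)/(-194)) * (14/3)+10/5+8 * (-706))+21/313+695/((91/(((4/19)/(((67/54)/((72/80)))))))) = -158826343823845/28136874584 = -5644.78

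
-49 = -49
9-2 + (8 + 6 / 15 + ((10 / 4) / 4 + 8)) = 961 / 40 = 24.02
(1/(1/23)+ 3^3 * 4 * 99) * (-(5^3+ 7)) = -1414380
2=2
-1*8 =-8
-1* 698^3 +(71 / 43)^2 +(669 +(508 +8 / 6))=-1886352819086 / 5547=-340067210.94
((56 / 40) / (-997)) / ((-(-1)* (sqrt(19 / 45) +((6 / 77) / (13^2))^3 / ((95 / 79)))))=45009820628385388776 / 166031520146880116267142040619627 - 36812140876149315754261213029* sqrt(95) / 166031520146880116267142040619627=-0.00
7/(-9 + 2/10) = -35/44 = -0.80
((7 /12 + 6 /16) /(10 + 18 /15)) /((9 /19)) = 2185 /12096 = 0.18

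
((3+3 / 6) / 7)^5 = 1 / 32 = 0.03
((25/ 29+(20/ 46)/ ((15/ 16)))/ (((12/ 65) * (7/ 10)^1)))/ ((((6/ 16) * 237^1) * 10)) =49270/ 4268133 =0.01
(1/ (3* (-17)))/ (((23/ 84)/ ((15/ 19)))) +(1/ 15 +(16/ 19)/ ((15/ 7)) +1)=156356/ 111435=1.40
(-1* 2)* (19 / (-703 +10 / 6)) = 57 / 1052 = 0.05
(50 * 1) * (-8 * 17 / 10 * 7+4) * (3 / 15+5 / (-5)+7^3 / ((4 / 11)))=-4297572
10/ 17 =0.59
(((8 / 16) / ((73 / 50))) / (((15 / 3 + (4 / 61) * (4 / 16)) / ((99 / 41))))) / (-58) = -16775 / 5902196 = -0.00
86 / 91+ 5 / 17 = 1917 / 1547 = 1.24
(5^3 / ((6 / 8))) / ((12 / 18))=250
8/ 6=1.33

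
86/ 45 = 1.91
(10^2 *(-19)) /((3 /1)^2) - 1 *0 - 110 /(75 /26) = -11216 /45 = -249.24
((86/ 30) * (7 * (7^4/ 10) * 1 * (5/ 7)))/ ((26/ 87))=2994047/ 260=11515.57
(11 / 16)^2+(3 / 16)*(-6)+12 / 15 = 0.15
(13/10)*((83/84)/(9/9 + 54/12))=1079/4620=0.23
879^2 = 772641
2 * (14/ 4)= 7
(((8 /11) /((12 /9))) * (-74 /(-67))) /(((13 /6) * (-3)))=-888 /9581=-0.09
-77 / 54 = -1.43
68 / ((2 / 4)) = 136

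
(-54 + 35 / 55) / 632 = -587 / 6952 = -0.08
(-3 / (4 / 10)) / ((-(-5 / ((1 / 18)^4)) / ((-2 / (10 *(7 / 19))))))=19 / 2449440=0.00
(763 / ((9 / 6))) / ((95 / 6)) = 3052 / 95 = 32.13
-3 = -3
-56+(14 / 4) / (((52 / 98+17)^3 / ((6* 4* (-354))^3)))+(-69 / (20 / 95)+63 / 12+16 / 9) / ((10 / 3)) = -15151345860263819047 / 38030386740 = -398401046.09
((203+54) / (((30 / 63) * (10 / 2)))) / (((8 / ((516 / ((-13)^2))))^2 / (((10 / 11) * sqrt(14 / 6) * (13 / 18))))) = 3326351 * sqrt(21) / 966680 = 15.77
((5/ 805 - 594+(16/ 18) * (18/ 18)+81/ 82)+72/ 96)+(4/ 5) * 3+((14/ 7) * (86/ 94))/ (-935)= -6150553170943/ 10442914020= -588.97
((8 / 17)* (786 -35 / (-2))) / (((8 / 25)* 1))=40175 / 34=1181.62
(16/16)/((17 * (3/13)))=0.25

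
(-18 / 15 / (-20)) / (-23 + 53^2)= 3 / 139300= 0.00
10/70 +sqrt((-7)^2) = 50/7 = 7.14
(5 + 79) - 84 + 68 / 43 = 68 / 43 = 1.58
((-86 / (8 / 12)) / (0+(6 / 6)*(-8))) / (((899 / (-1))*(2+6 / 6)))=-43 / 7192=-0.01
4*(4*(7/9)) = 112/9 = 12.44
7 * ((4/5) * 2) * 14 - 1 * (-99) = 255.80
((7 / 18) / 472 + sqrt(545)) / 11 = 7 / 93456 + sqrt(545) / 11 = 2.12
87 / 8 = 10.88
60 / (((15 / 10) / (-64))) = -2560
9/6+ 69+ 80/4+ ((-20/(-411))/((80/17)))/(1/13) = 149003/1644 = 90.63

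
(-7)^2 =49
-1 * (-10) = 10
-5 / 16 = -0.31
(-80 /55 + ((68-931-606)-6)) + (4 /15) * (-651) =-90753 /55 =-1650.05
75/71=1.06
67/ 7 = 9.57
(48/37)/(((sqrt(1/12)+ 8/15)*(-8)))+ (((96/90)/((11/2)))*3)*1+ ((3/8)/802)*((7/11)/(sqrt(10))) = 21*sqrt(10)/705760+ 55904/368335+ 900*sqrt(3)/6697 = 0.38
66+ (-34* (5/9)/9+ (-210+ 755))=49321/81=608.90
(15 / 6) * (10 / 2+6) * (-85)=-2337.50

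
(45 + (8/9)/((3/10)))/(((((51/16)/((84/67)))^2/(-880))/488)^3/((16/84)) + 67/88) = 473813342460361090494663743242240000/7521308674190707773288922422115959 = 63.00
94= 94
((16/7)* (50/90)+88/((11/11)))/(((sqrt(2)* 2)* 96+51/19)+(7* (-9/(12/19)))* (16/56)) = 23294608/738506097+519747584* sqrt(2)/2215518291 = 0.36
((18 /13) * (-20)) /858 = -60 /1859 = -0.03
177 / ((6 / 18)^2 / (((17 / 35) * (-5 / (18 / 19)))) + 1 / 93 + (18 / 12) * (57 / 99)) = 116971866 / 549203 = 212.98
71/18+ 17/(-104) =3.78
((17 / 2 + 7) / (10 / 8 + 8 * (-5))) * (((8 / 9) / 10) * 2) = -16 / 225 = -0.07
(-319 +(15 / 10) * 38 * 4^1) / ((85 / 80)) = -1456 / 17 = -85.65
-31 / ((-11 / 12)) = 372 / 11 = 33.82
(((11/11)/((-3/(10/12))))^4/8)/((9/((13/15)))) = 1625/22674816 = 0.00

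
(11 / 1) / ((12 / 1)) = 11 / 12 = 0.92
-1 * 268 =-268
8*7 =56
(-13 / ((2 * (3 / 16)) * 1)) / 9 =-104 / 27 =-3.85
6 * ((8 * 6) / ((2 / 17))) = 2448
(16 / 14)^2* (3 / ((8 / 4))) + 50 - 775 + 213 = -24992 / 49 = -510.04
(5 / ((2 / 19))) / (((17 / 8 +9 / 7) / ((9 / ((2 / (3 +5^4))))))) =7517160 / 191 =39356.86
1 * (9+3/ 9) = 28/ 3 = 9.33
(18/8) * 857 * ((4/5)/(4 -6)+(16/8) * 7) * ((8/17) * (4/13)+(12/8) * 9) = 46517103/130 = 357823.87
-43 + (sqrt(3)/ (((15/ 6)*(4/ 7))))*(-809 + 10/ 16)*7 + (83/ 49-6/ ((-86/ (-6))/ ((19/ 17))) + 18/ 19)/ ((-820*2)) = -6903.72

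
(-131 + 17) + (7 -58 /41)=-4445 /41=-108.41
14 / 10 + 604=3027 / 5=605.40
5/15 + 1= 4/3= 1.33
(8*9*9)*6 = 3888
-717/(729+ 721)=-717/1450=-0.49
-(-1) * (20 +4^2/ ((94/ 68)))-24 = 356/ 47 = 7.57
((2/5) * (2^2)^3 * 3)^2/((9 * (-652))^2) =1024/5978025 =0.00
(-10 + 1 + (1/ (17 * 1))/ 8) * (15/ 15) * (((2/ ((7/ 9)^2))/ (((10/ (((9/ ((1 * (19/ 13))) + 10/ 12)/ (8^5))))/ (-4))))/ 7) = 26317737/ 72606679040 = 0.00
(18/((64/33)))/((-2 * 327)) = -99/6976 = -0.01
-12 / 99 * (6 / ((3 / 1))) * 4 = -32 / 33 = -0.97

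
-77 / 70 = -11 / 10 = -1.10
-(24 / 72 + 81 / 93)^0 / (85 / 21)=-21 / 85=-0.25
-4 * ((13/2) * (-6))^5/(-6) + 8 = -60149458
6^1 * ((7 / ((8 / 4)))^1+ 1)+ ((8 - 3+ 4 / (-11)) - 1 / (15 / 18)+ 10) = 2224 / 55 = 40.44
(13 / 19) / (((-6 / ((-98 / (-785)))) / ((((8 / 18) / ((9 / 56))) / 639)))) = -142688 / 2315956455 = -0.00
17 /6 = 2.83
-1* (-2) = 2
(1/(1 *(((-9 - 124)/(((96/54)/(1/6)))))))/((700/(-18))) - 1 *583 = -13569277/23275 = -583.00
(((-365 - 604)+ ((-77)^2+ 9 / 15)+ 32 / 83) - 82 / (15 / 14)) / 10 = 6081143 / 12450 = 488.45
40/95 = 0.42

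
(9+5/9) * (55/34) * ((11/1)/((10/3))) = 5203/102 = 51.01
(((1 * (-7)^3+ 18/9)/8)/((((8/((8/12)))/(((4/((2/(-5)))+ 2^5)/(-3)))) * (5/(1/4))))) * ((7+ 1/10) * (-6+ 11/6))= -266321/6912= -38.53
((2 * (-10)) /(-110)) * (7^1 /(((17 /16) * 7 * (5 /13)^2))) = 5408 /4675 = 1.16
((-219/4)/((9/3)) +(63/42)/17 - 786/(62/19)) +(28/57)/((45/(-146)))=-1409212669/5407020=-260.63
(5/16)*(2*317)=1585/8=198.12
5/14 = 0.36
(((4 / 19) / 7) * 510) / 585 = 136 / 5187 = 0.03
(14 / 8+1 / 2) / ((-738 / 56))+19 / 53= 408 / 2173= 0.19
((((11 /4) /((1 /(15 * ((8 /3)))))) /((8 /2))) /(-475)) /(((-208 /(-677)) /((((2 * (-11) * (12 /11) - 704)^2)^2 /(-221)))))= 386785503104 /1615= 239495667.56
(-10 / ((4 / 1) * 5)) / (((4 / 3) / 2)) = -3 / 4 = -0.75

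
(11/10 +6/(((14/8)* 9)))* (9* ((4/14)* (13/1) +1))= 30789/490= 62.83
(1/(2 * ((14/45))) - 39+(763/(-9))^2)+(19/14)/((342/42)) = 16216303/2268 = 7150.05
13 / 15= 0.87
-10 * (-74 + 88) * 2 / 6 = -140 / 3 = -46.67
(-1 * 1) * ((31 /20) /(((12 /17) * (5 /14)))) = -3689 /600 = -6.15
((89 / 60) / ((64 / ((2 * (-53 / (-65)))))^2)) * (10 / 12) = 250001 / 311500800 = 0.00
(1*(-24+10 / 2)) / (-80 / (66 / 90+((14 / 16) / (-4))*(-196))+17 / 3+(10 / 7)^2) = -14615769 / 4517789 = -3.24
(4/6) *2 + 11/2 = 41/6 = 6.83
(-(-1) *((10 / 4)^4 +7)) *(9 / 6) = 2211 / 32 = 69.09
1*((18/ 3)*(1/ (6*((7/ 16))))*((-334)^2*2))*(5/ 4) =4462240/ 7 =637462.86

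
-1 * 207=-207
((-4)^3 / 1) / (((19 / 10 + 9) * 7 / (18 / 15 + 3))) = -384 / 109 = -3.52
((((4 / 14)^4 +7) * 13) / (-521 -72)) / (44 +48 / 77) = -2405689 / 698878964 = -0.00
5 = 5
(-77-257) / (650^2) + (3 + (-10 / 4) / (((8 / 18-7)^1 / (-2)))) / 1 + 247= 3106421397 / 12463750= 249.24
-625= -625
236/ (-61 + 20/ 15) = -708/ 179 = -3.96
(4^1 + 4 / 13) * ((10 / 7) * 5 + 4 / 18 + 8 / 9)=320 / 9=35.56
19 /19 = 1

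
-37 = -37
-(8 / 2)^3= -64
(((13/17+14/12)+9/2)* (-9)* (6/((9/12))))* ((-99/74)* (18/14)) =3506976/4403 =796.50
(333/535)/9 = 37/535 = 0.07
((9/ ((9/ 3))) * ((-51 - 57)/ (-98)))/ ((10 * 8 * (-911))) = -81/ 1785560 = -0.00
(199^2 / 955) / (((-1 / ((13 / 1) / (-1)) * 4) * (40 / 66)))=222.37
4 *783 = 3132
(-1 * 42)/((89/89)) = -42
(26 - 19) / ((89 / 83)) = 581 / 89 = 6.53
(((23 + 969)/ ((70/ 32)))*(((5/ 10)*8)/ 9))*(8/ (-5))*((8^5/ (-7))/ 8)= 2080374784/ 11025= 188696.13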